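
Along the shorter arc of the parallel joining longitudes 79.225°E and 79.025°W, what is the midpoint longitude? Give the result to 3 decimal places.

0.100°E

Signed shortest Δλ from +79.225° to -79.025° is -158.250°.
Midpoint longitude = +79.225° + (-158.250°)/2 = +79.225° − 79.125° = +0.100°.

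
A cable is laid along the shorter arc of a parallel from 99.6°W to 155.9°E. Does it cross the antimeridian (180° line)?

Yes

Naïve |155.9 − -99.6| = 255.5° > 180°, so the shorter arc goes the other way round — across 180°.
Signed shortest Δλ = ((155.9 − -99.6 + 180) mod 360) − 180 = -104.5°.
Going west by 104.5° from -99.6° passes through 180° before reaching +155.9°.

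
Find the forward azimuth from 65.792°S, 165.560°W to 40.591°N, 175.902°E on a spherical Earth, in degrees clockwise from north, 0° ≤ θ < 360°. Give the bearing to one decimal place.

345.3°

Δλ = 175.902 − -165.560 = 341.462°; wrapped into (−180°, 180°]: -18.538°.
θ = atan2( sin Δλ · cos φ₂ , cos φ₁ · sin φ₂ − sin φ₁ · cos φ₂ · cos Δλ )
  = atan2(-0.24143, 0.92346) = -14.652° → normalised to [0°, 360°): 345.348°.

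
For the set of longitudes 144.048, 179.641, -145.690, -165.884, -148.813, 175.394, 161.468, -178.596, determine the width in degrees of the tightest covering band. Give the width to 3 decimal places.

70.262°

Sort the longitudes: -178.596°, -165.884°, -148.813°, -145.690°, +144.048°, +161.468°, +175.394°, +179.641°.
Eastward gaps between consecutive values (wrapping around): 12.712°, 17.071°, 3.123°, 289.738°, 17.420°, 13.926°, 4.247°, 1.763°.
Largest gap = 289.738° ⇒ minimal covering band is its complement: 360° − 289.738° = 70.262°.
Band runs from +144.048° eastward to -145.690°, crossing the antimeridian.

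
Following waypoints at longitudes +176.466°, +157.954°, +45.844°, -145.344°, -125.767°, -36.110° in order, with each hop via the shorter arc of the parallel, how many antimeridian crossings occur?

1

Leg 1: +176.466° → +157.954°, shortest Δλ = -18.512° (west) — does not cross 180°.
Leg 2: +157.954° → +45.844°, shortest Δλ = -112.11° (west) — does not cross 180°.
Leg 3: +45.844° → -145.344°, shortest Δλ = 168.812° (east) — crosses 180°.
Leg 4: -145.344° → -125.767°, shortest Δλ = 19.577° (east) — does not cross 180°.
Leg 5: -125.767° → -36.110°, shortest Δλ = 89.657° (east) — does not cross 180°.
Total crossings: 1.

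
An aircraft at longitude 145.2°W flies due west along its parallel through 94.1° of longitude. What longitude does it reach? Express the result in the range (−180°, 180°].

Start at -145.2°; shift −94.1° → -239.3°.
-239.3° lies outside (−180°, 180°]; add 360° → +120.7°.

120.7°E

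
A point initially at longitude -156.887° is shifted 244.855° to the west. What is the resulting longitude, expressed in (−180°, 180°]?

-41.742°

Start at -156.887°; shift −244.855° → -401.742°.
-401.742° lies outside (−180°, 180°]; add 360° → -41.742°.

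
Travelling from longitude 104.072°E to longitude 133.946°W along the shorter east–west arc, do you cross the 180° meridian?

Yes

Naïve |-133.946 − 104.072| = 238.018° > 180°, so the shorter arc goes the other way round — across 180°.
Signed shortest Δλ = ((-133.946 − 104.072 + 180) mod 360) − 180 = 121.982°.
Going east by 121.982° from +104.072° passes through 180° before reaching -133.946°.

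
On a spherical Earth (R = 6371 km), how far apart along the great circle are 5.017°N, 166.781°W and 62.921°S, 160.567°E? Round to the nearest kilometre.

8040 km

Δλ = 160.567 − -166.781 = 327.348°; wrapped into (−180°, 180°]: -32.652°.
Δφ = -62.921 − 5.017 = -67.938°.
a = sin²(Δφ/2) + cos φ₁ · cos φ₂ · sin²(Δλ/2) = 0.348028.
c = 2·atan2(√a, √(1−a)) = 1.26197 rad → d = 6371·c ≈ 8039.99 km.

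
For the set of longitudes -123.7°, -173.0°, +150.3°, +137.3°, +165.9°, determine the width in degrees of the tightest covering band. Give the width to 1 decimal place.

Sort the longitudes: -173.0°, -123.7°, +137.3°, +150.3°, +165.9°.
Eastward gaps between consecutive values (wrapping around): 49.3°, 261.0°, 13.0°, 15.6°, 21.1°.
Largest gap = 261.0° ⇒ minimal covering band is its complement: 360° − 261.0° = 99.0°.
Band runs from +137.3° eastward to -123.7°, crossing the antimeridian.

99.0°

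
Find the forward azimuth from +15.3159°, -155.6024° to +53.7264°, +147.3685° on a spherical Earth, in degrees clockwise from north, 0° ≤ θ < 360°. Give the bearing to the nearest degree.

Δλ = 147.3685 − -155.6024 = 302.9709°; wrapped into (−180°, 180°]: -57.0291°.
θ = atan2( sin Δλ · cos φ₂ , cos φ₁ · sin φ₂ − sin φ₁ · cos φ₂ · cos Δλ )
  = atan2(-0.49636, 0.69252) = -35.631° → normalised to [0°, 360°): 324.369°.

324°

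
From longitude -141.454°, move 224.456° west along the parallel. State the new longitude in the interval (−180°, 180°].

-5.910°

Start at -141.454°; shift −224.456° → -365.910°.
-365.910° lies outside (−180°, 180°]; add 360° → -5.910°.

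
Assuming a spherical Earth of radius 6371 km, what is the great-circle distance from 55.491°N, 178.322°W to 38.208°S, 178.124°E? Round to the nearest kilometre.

Δλ = 178.124 − -178.322 = 356.446°; wrapped into (−180°, 180°]: -3.554°.
Δφ = -38.208 − 55.491 = -93.699°.
a = sin²(Δφ/2) + cos φ₁ · cos φ₂ · sin²(Δλ/2) = 0.532686.
c = 2·atan2(√a, √(1−a)) = 1.63621 rad → d = 6371·c ≈ 10424.32 km.

10424 km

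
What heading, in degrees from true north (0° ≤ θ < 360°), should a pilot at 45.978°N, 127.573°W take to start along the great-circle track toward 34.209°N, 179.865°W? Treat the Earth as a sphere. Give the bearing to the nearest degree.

Δλ = -179.865 − -127.573 = -52.292°.
θ = atan2( sin Δλ · cos φ₂ , cos φ₁ · sin φ₂ − sin φ₁ · cos φ₂ · cos Δλ )
  = atan2(-0.65427, 0.02698) = -87.639° → normalised to [0°, 360°): 272.361°.

272°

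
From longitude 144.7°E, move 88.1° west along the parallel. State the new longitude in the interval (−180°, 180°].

56.6°E

Start at +144.7°; shift −88.1° → +56.6°.
+56.6° already lies in (−180°, 180°].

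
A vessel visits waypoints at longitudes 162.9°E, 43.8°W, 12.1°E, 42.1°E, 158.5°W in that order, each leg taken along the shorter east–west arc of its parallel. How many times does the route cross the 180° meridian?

Leg 1: +162.9° → -43.8°, shortest Δλ = 153.3° (east) — crosses 180°.
Leg 2: -43.8° → +12.1°, shortest Δλ = 55.9° (east) — does not cross 180°.
Leg 3: +12.1° → +42.1°, shortest Δλ = 30.0° (east) — does not cross 180°.
Leg 4: +42.1° → -158.5°, shortest Δλ = 159.4° (east) — crosses 180°.
Total crossings: 2.

2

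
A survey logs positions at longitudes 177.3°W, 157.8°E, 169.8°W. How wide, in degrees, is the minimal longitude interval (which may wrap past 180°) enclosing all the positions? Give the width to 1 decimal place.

32.4°

Sort the longitudes: -177.3°, -169.8°, +157.8°.
Eastward gaps between consecutive values (wrapping around): 7.5°, 327.6°, 24.9°.
Largest gap = 327.6° ⇒ minimal covering band is its complement: 360° − 327.6° = 32.4°.
Band runs from +157.8° eastward to -169.8°, crossing the antimeridian.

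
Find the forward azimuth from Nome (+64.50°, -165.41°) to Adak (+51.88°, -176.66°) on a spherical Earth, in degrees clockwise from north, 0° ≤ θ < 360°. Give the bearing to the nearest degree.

Δλ = -176.66 − -165.41 = -11.25°.
θ = atan2( sin Δλ · cos φ₂ , cos φ₁ · sin φ₂ − sin φ₁ · cos φ₂ · cos Δλ )
  = atan2(-0.12043, -0.20778) = -149.903° → normalised to [0°, 360°): 210.097°.

210°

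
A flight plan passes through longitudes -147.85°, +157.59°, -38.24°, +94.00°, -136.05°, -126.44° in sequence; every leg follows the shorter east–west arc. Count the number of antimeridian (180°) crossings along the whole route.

3

Leg 1: -147.85° → +157.59°, shortest Δλ = -54.56° (west) — crosses 180°.
Leg 2: +157.59° → -38.24°, shortest Δλ = 164.17° (east) — crosses 180°.
Leg 3: -38.24° → +94.00°, shortest Δλ = 132.24° (east) — does not cross 180°.
Leg 4: +94.00° → -136.05°, shortest Δλ = 129.95° (east) — crosses 180°.
Leg 5: -136.05° → -126.44°, shortest Δλ = 9.61° (east) — does not cross 180°.
Total crossings: 3.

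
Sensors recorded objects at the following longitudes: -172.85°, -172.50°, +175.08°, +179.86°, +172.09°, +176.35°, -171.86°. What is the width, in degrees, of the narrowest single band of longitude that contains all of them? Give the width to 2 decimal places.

16.05°

Sort the longitudes: -172.85°, -172.50°, -171.86°, +172.09°, +175.08°, +176.35°, +179.86°.
Eastward gaps between consecutive values (wrapping around): 0.35°, 0.64°, 343.95°, 2.99°, 1.27°, 3.51°, 7.29°.
Largest gap = 343.95° ⇒ minimal covering band is its complement: 360° − 343.95° = 16.05°.
Band runs from +172.09° eastward to -171.86°, crossing the antimeridian.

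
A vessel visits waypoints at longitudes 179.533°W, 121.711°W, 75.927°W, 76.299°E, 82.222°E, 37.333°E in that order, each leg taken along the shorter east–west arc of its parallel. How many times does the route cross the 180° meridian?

0

Leg 1: -179.533° → -121.711°, shortest Δλ = 57.822° (east) — does not cross 180°.
Leg 2: -121.711° → -75.927°, shortest Δλ = 45.784° (east) — does not cross 180°.
Leg 3: -75.927° → +76.299°, shortest Δλ = 152.226° (east) — does not cross 180°.
Leg 4: +76.299° → +82.222°, shortest Δλ = 5.923° (east) — does not cross 180°.
Leg 5: +82.222° → +37.333°, shortest Δλ = -44.889° (west) — does not cross 180°.
Total crossings: 0.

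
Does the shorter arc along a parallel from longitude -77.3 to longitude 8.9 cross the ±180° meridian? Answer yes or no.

No

Signed shortest Δλ = ((8.9 − -77.3 + 180) mod 360) − 180 = 86.2°.
Going east by 86.2° from -77.3° reaches +8.9° without touching 180°.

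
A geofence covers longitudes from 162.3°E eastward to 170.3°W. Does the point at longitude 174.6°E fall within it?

Yes

Band width going east from +162.3° to -170.3°: ((-170.3 − 162.3) mod 360) = 27.4°.
Offset of +174.6° east of the west edge: ((174.6 − 162.3) mod 360) = 12.3°.
12.3° ≤ 27.4° ⇒ inside.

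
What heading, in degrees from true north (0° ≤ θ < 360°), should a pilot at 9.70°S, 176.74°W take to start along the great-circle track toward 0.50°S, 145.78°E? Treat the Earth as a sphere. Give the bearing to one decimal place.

281.6°

Δλ = 145.78 − -176.74 = 322.52°; wrapped into (−180°, 180°]: -37.48°.
θ = atan2( sin Δλ · cos φ₂ , cos φ₁ · sin φ₂ − sin φ₁ · cos φ₂ · cos Δλ )
  = atan2(-0.60846, 0.12510) = -78.382° → normalised to [0°, 360°): 281.618°.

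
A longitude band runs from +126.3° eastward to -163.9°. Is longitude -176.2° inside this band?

Yes

Band width going east from +126.3° to -163.9°: ((-163.9 − 126.3) mod 360) = 69.8°.
Offset of -176.2° east of the west edge: ((-176.2 − 126.3) mod 360) = 57.5°.
57.5° ≤ 69.8° ⇒ inside.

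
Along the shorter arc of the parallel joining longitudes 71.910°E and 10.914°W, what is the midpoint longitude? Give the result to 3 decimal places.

Signed shortest Δλ from +71.910° to -10.914° is -82.824°.
Midpoint longitude = +71.910° + (-82.824°)/2 = +71.910° − 41.412° = +30.498°.

30.498°E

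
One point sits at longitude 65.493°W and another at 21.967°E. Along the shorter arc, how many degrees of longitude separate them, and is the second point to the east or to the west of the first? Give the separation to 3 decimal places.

Raw difference: 21.967 − -65.493 = 87.46°.
Normalise into (−180°, 180°]: 87.46° stays 87.46°.
Positive ⇒ the second point lies to the east; separation 87.460°.

87.460° east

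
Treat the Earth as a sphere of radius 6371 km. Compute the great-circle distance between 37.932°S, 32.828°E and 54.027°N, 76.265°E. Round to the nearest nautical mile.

5960 nmi

Δλ = 76.265 − 32.828 = 43.437°.
Δφ = 54.027 − -37.932 = 91.959°.
a = sin²(Δφ/2) + cos φ₁ · cos φ₂ · sin²(Δλ/2) = 0.580535.
c = 2·atan2(√a, √(1−a)) = 1.73257 rad → d = 6371·c ≈ 11038.21 km ≈ 5960.16 nmi.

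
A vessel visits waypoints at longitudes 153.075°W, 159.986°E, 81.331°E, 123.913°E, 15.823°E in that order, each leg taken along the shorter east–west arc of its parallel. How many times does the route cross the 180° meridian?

1

Leg 1: -153.075° → +159.986°, shortest Δλ = -46.939° (west) — crosses 180°.
Leg 2: +159.986° → +81.331°, shortest Δλ = -78.655° (west) — does not cross 180°.
Leg 3: +81.331° → +123.913°, shortest Δλ = 42.582° (east) — does not cross 180°.
Leg 4: +123.913° → +15.823°, shortest Δλ = -108.09° (west) — does not cross 180°.
Total crossings: 1.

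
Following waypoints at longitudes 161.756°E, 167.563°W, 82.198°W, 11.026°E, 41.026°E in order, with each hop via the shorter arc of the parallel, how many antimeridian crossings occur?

1

Leg 1: +161.756° → -167.563°, shortest Δλ = 30.681° (east) — crosses 180°.
Leg 2: -167.563° → -82.198°, shortest Δλ = 85.365° (east) — does not cross 180°.
Leg 3: -82.198° → +11.026°, shortest Δλ = 93.224° (east) — does not cross 180°.
Leg 4: +11.026° → +41.026°, shortest Δλ = 30.0° (east) — does not cross 180°.
Total crossings: 1.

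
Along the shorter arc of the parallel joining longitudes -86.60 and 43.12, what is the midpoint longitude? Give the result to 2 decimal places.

Signed shortest Δλ from -86.60° to +43.12° is +129.72°.
Midpoint longitude = -86.60° + (+129.72°)/2 = -86.60° + 64.86° = -21.74°.

-21.74°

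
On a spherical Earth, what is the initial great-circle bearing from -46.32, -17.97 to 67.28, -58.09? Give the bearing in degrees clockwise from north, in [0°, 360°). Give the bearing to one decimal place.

343.7°

Δλ = -58.09 − -17.97 = -40.12°.
θ = atan2( sin Δλ · cos φ₂ , cos φ₁ · sin φ₂ − sin φ₁ · cos φ₂ · cos Δλ )
  = atan2(-0.24888, 0.85064) = -16.309° → normalised to [0°, 360°): 343.691°.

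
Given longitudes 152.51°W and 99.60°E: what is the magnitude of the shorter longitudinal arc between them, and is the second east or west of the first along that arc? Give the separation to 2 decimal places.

Raw difference: 99.60 − -152.51 = 252.11°.
Normalise into (−180°, 180°]: 252.11° − 360° = -107.89°.
Negative ⇒ the second point lies to the west; separation 107.89°.

107.89° west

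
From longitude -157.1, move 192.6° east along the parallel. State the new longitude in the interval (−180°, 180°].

Start at -157.1°; shift +192.6° → +35.5°.
+35.5° already lies in (−180°, 180°].

+35.5°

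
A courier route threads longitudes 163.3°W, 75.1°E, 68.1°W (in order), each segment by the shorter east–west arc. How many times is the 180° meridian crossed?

1

Leg 1: -163.3° → +75.1°, shortest Δλ = -121.6° (west) — crosses 180°.
Leg 2: +75.1° → -68.1°, shortest Δλ = -143.2° (west) — does not cross 180°.
Total crossings: 1.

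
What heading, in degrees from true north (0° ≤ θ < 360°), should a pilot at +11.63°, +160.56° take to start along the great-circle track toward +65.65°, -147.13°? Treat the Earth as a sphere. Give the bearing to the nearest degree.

21°

Δλ = -147.13 − 160.56 = -307.69°; wrapped into (−180°, 180°]: 52.31°.
θ = atan2( sin Δλ · cos φ₂ , cos φ₁ · sin φ₂ − sin φ₁ · cos φ₂ · cos Δλ )
  = atan2(0.32627, 0.84152) = 21.192° → normalised to [0°, 360°): 21.192°.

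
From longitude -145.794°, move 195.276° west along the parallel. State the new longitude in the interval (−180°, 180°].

+18.930°

Start at -145.794°; shift −195.276° → -341.070°.
-341.070° lies outside (−180°, 180°]; add 360° → +18.930°.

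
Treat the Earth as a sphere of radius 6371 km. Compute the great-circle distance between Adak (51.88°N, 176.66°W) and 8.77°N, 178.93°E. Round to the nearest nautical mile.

2597 nmi

Δλ = 178.93 − -176.66 = 355.59°; wrapped into (−180°, 180°]: -4.41°.
Δφ = 8.77 − 51.88 = -43.11°.
a = sin²(Δφ/2) + cos φ₁ · cos φ₂ · sin²(Δλ/2) = 0.135882.
c = 2·atan2(√a, √(1−a)) = 0.75505 rad → d = 6371·c ≈ 4810.43 km ≈ 2597.42 nmi.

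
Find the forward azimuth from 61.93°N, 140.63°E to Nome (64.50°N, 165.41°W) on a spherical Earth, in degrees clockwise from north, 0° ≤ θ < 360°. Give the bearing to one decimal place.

60.0°

Δλ = -165.41 − 140.63 = -306.04°; wrapped into (−180°, 180°]: 53.96°.
θ = atan2( sin Δλ · cos φ₂ , cos φ₁ · sin φ₂ − sin φ₁ · cos φ₂ · cos Δλ )
  = atan2(0.34811, 0.20121) = 59.972° → normalised to [0°, 360°): 59.972°.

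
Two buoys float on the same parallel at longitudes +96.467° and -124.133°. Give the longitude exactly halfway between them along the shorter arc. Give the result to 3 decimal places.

+166.167°

Signed shortest Δλ from +96.467° to -124.133° is +139.400°.
Midpoint longitude = +96.467° + (+139.400°)/2 = +96.467° + 69.700° = +166.167°.
(The naïve average (+96.467 + -124.133)/2 = -13.833° is on the wrong side of the globe.)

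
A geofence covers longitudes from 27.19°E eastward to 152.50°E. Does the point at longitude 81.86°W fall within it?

Band width going east from +27.19° to +152.50°: ((152.50 − 27.19) mod 360) = 125.31°.
Offset of -81.86° east of the west edge: ((-81.86 − 27.19) mod 360) = 250.95°.
250.95° > 125.31° ⇒ outside.

No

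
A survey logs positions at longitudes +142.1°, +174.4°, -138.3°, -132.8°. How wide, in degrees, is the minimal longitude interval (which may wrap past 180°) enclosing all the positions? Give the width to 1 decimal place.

85.1°

Sort the longitudes: -138.3°, -132.8°, +142.1°, +174.4°.
Eastward gaps between consecutive values (wrapping around): 5.5°, 274.9°, 32.3°, 47.3°.
Largest gap = 274.9° ⇒ minimal covering band is its complement: 360° − 274.9° = 85.1°.
Band runs from +142.1° eastward to -132.8°, crossing the antimeridian.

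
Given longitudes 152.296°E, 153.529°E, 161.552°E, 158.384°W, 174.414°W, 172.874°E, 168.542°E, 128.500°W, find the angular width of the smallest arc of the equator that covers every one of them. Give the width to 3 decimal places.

79.204°

Sort the longitudes: -174.414°, -158.384°, -128.500°, +152.296°, +153.529°, +161.552°, +168.542°, +172.874°.
Eastward gaps between consecutive values (wrapping around): 16.030°, 29.884°, 280.796°, 1.233°, 8.023°, 6.990°, 4.332°, 12.712°.
Largest gap = 280.796° ⇒ minimal covering band is its complement: 360° − 280.796° = 79.204°.
Band runs from +152.296° eastward to -128.500°, crossing the antimeridian.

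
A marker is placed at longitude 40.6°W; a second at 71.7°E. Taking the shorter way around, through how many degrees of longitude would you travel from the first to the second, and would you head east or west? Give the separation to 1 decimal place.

112.3° east

Raw difference: 71.7 − -40.6 = 112.3°.
Normalise into (−180°, 180°]: 112.3° stays 112.3°.
Positive ⇒ the second point lies to the east; separation 112.3°.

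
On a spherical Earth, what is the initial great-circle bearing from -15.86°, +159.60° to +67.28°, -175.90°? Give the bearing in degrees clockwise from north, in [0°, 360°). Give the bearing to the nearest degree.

Δλ = -175.90 − 159.60 = -335.50°; wrapped into (−180°, 180°]: 24.50°.
θ = atan2( sin Δλ · cos φ₂ , cos φ₁ · sin φ₂ − sin φ₁ · cos φ₂ · cos Δλ )
  = atan2(0.16017, 0.98334) = 9.251° → normalised to [0°, 360°): 9.251°.

9°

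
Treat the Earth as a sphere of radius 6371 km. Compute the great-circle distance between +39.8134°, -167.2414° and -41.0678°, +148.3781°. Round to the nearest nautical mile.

Δλ = 148.3781 − -167.2414 = 315.6195°; wrapped into (−180°, 180°]: -44.3805°.
Δφ = -41.0678 − 39.8134 = -80.8812°.
a = sin²(Δφ/2) + cos φ₁ · cos φ₂ · sin²(Δλ/2) = 0.503367.
c = 2·atan2(√a, √(1−a)) = 1.57753 rad → d = 6371·c ≈ 10050.45 km ≈ 5426.81 nmi.

5427 nmi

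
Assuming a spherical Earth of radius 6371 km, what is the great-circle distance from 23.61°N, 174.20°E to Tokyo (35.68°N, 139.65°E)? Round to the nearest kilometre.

Δλ = 139.65 − 174.20 = -34.55°.
Δφ = 35.68 − 23.61 = 12.07°.
a = sin²(Δφ/2) + cos φ₁ · cos φ₂ · sin²(Δλ/2) = 0.076688.
c = 2·atan2(√a, √(1−a)) = 0.56119 rad → d = 6371·c ≈ 3575.33 km.

3575 km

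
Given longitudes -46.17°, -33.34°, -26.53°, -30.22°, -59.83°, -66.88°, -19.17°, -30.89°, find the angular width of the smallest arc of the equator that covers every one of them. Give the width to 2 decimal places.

Sort the longitudes: -66.88°, -59.83°, -46.17°, -33.34°, -30.89°, -30.22°, -26.53°, -19.17°.
Eastward gaps between consecutive values (wrapping around): 7.05°, 13.66°, 12.83°, 2.45°, 0.67°, 3.69°, 7.36°, 312.29°.
Largest gap = 312.29° ⇒ minimal covering band is its complement: 360° − 312.29° = 47.71°.
Band runs from -66.88° eastward to -19.17°.

47.71°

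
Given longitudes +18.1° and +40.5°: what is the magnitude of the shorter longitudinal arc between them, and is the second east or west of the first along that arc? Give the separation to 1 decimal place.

Raw difference: 40.5 − 18.1 = 22.4°.
Normalise into (−180°, 180°]: 22.4° stays 22.4°.
Positive ⇒ the second point lies to the east; separation 22.4°.

22.4° east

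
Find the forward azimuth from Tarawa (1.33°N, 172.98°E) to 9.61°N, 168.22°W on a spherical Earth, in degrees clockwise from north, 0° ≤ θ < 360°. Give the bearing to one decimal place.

65.4°

Δλ = -168.22 − 172.98 = -341.20°; wrapped into (−180°, 180°]: 18.80°.
θ = atan2( sin Δλ · cos φ₂ , cos φ₁ · sin φ₂ − sin φ₁ · cos φ₂ · cos Δλ )
  = atan2(0.31774, 0.14523) = 65.436° → normalised to [0°, 360°): 65.436°.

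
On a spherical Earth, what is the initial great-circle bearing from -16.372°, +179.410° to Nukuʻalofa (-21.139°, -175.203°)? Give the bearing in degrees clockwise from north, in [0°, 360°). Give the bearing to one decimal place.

Δλ = -175.203 − 179.410 = -354.613°; wrapped into (−180°, 180°]: 5.387°.
θ = atan2( sin Δλ · cos φ₂ , cos φ₁ · sin φ₂ − sin φ₁ · cos φ₂ · cos Δλ )
  = atan2(0.08756, -0.08427) = 133.900° → normalised to [0°, 360°): 133.900°.

133.9°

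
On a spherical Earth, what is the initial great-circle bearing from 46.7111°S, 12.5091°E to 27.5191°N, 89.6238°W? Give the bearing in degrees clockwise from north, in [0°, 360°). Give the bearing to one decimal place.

281.8°

Δλ = -89.6238 − 12.5091 = -102.1329°.
θ = atan2( sin Δλ · cos φ₂ , cos φ₁ · sin φ₂ − sin φ₁ · cos φ₂ · cos Δλ )
  = atan2(-0.86705, 0.18113) = -78.200° → normalised to [0°, 360°): 281.800°.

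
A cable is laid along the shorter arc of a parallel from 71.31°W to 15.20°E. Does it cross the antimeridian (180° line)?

No

Signed shortest Δλ = ((15.20 − -71.31 + 180) mod 360) − 180 = 86.51°.
Going east by 86.51° from -71.31° reaches +15.20° without touching 180°.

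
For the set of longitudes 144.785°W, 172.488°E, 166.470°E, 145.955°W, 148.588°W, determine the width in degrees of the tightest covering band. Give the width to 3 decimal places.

48.745°

Sort the longitudes: -148.588°, -145.955°, -144.785°, +166.470°, +172.488°.
Eastward gaps between consecutive values (wrapping around): 2.633°, 1.170°, 311.255°, 6.018°, 38.924°.
Largest gap = 311.255° ⇒ minimal covering band is its complement: 360° − 311.255° = 48.745°.
Band runs from +166.470° eastward to -144.785°, crossing the antimeridian.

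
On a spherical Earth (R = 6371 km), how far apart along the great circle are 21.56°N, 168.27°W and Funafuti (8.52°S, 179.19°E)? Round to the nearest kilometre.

3614 km

Δλ = 179.19 − -168.27 = 347.46°; wrapped into (−180°, 180°]: -12.54°.
Δφ = -8.52 − 21.56 = -30.08°.
a = sin²(Δφ/2) + cos φ₁ · cos φ₂ · sin²(Δλ/2) = 0.078307.
c = 2·atan2(√a, √(1−a)) = 0.56724 rad → d = 6371·c ≈ 3613.91 km.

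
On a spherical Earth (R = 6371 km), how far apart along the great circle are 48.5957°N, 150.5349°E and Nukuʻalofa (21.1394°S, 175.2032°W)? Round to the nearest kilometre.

8468 km

Δλ = -175.2032 − 150.5349 = -325.7381°; wrapped into (−180°, 180°]: 34.2619°.
Δφ = -21.1394 − 48.5957 = -69.7351°.
a = sin²(Δφ/2) + cos φ₁ · cos φ₂ · sin²(Δλ/2) = 0.380341.
c = 2·atan2(√a, √(1−a)) = 1.32913 rad → d = 6371·c ≈ 8467.90 km.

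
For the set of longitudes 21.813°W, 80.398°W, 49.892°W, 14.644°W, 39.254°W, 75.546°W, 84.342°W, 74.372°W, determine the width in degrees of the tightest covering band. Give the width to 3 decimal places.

69.698°

Sort the longitudes: -84.342°, -80.398°, -75.546°, -74.372°, -49.892°, -39.254°, -21.813°, -14.644°.
Eastward gaps between consecutive values (wrapping around): 3.944°, 4.852°, 1.174°, 24.480°, 10.638°, 17.441°, 7.169°, 290.302°.
Largest gap = 290.302° ⇒ minimal covering band is its complement: 360° − 290.302° = 69.698°.
Band runs from -84.342° eastward to -14.644°.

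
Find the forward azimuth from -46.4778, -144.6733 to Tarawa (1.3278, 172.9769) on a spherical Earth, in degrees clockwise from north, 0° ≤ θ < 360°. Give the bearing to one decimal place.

Δλ = 172.9769 − -144.6733 = 317.6502°; wrapped into (−180°, 180°]: -42.3498°.
θ = atan2( sin Δλ · cos φ₂ , cos φ₁ · sin φ₂ − sin φ₁ · cos φ₂ · cos Δλ )
  = atan2(-0.67347, 0.55170) = -50.676° → normalised to [0°, 360°): 309.324°.

309.3°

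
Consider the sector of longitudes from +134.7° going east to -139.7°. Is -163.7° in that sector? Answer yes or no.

Band width going east from +134.7° to -139.7°: ((-139.7 − 134.7) mod 360) = 85.6°.
Offset of -163.7° east of the west edge: ((-163.7 − 134.7) mod 360) = 61.6°.
61.6° ≤ 85.6° ⇒ inside.

Yes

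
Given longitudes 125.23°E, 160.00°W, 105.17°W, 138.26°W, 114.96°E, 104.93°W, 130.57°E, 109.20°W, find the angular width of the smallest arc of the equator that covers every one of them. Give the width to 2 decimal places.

140.11°

Sort the longitudes: -160.00°, -138.26°, -109.20°, -105.17°, -104.93°, +114.96°, +125.23°, +130.57°.
Eastward gaps between consecutive values (wrapping around): 21.74°, 29.06°, 4.03°, 0.24°, 219.89°, 10.27°, 5.34°, 69.43°.
Largest gap = 219.89° ⇒ minimal covering band is its complement: 360° − 219.89° = 140.11°.
Band runs from +114.96° eastward to -104.93°, crossing the antimeridian.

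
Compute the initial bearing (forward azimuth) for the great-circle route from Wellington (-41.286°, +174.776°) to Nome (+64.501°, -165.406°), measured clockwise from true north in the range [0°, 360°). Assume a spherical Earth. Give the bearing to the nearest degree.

9°

Δλ = -165.406 − 174.776 = -340.182°; wrapped into (−180°, 180°]: 19.818°.
θ = atan2( sin Δλ · cos φ₂ , cos φ₁ · sin φ₂ − sin φ₁ · cos φ₂ · cos Δλ )
  = atan2(0.14595, 0.94546) = 8.776° → normalised to [0°, 360°): 8.776°.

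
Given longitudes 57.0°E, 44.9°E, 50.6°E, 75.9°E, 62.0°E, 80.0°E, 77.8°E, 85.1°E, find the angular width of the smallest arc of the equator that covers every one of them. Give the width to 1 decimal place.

Sort the longitudes: +44.9°, +50.6°, +57.0°, +62.0°, +75.9°, +77.8°, +80.0°, +85.1°.
Eastward gaps between consecutive values (wrapping around): 5.7°, 6.4°, 5.0°, 13.9°, 1.9°, 2.2°, 5.1°, 319.8°.
Largest gap = 319.8° ⇒ minimal covering band is its complement: 360° − 319.8° = 40.2°.
Band runs from +44.9° eastward to +85.1°.

40.2°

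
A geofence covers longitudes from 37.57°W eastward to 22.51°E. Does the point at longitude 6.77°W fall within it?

Yes

Band width going east from -37.57° to +22.51°: ((22.51 − -37.57) mod 360) = 60.08°.
Offset of -6.77° east of the west edge: ((-6.77 − -37.57) mod 360) = 30.80°.
30.80° ≤ 60.08° ⇒ inside.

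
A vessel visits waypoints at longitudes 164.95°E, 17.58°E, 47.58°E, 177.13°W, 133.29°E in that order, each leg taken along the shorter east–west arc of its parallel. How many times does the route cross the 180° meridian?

Leg 1: +164.95° → +17.58°, shortest Δλ = -147.37° (west) — does not cross 180°.
Leg 2: +17.58° → +47.58°, shortest Δλ = 30.0° (east) — does not cross 180°.
Leg 3: +47.58° → -177.13°, shortest Δλ = 135.29° (east) — crosses 180°.
Leg 4: -177.13° → +133.29°, shortest Δλ = -49.58° (west) — crosses 180°.
Total crossings: 2.

2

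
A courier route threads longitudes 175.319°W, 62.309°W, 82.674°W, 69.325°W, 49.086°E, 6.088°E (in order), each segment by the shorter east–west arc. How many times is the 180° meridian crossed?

Leg 1: -175.319° → -62.309°, shortest Δλ = 113.01° (east) — does not cross 180°.
Leg 2: -62.309° → -82.674°, shortest Δλ = -20.365° (west) — does not cross 180°.
Leg 3: -82.674° → -69.325°, shortest Δλ = 13.349° (east) — does not cross 180°.
Leg 4: -69.325° → +49.086°, shortest Δλ = 118.411° (east) — does not cross 180°.
Leg 5: +49.086° → +6.088°, shortest Δλ = -42.998° (west) — does not cross 180°.
Total crossings: 0.

0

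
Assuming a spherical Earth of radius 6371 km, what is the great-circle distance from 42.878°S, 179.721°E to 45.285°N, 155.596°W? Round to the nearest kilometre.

Δλ = -155.596 − 179.721 = -335.317°; wrapped into (−180°, 180°]: 24.683°.
Δφ = 45.285 − -42.878 = 88.163°.
a = sin²(Δφ/2) + cos φ₁ · cos φ₂ · sin²(Δλ/2) = 0.507526.
c = 2·atan2(√a, √(1−a)) = 1.58585 rad → d = 6371·c ≈ 10103.44 km.

10103 km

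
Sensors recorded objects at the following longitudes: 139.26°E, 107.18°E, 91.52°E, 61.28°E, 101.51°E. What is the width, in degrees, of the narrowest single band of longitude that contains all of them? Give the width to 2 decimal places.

77.98°

Sort the longitudes: +61.28°, +91.52°, +101.51°, +107.18°, +139.26°.
Eastward gaps between consecutive values (wrapping around): 30.24°, 9.99°, 5.67°, 32.08°, 282.02°.
Largest gap = 282.02° ⇒ minimal covering band is its complement: 360° − 282.02° = 77.98°.
Band runs from +61.28° eastward to +139.26°.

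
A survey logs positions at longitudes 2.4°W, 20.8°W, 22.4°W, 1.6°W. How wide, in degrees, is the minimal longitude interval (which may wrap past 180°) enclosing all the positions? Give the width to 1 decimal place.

Sort the longitudes: -22.4°, -20.8°, -2.4°, -1.6°.
Eastward gaps between consecutive values (wrapping around): 1.6°, 18.4°, 0.8°, 339.2°.
Largest gap = 339.2° ⇒ minimal covering band is its complement: 360° − 339.2° = 20.8°.
Band runs from -22.4° eastward to -1.6°.

20.8°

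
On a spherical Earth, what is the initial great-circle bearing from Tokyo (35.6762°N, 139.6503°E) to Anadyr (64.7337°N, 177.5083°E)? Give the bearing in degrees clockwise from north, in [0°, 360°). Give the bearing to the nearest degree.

26°

Δλ = 177.5083 − 139.6503 = 37.8580°.
θ = atan2( sin Δλ · cos φ₂ , cos φ₁ · sin φ₂ − sin φ₁ · cos φ₂ · cos Δλ )
  = atan2(0.26195, 0.53808) = 25.958° → normalised to [0°, 360°): 25.958°.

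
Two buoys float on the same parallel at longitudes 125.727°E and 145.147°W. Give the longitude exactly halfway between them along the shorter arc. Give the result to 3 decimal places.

170.290°E

Signed shortest Δλ from +125.727° to -145.147° is +89.126°.
Midpoint longitude = +125.727° + (+89.126°)/2 = +125.727° + 44.563° = +170.290°.
(The naïve average (+125.727 + -145.147)/2 = -9.71° is on the wrong side of the globe.)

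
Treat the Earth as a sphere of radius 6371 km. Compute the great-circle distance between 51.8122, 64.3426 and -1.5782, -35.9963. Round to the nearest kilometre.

Δλ = -35.9963 − 64.3426 = -100.3389°.
Δφ = -1.5782 − 51.8122 = -53.3904°.
a = sin²(Δφ/2) + cos φ₁ · cos φ₂ · sin²(Δλ/2) = 0.566280.
c = 2·atan2(√a, √(1−a)) = 1.70375 rad → d = 6371·c ≈ 10854.58 km.

10855 km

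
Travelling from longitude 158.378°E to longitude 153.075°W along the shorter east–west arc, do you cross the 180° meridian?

Naïve |-153.075 − 158.378| = 311.453° > 180°, so the shorter arc goes the other way round — across 180°.
Signed shortest Δλ = ((-153.075 − 158.378 + 180) mod 360) − 180 = 48.547°.
Going east by 48.547° from +158.378° passes through 180° before reaching -153.075°.

Yes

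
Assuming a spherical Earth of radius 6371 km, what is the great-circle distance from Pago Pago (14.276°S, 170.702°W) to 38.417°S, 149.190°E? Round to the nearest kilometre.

Δλ = 149.190 − -170.702 = 319.892°; wrapped into (−180°, 180°]: -40.108°.
Δφ = -38.417 − -14.276 = -24.141°.
a = sin²(Δφ/2) + cos φ₁ · cos φ₂ · sin²(Δλ/2) = 0.133012.
c = 2·atan2(√a, √(1−a)) = 0.74664 rad → d = 6371·c ≈ 4756.84 km.

4757 km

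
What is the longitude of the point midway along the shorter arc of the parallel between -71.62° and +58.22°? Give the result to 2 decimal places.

Signed shortest Δλ from -71.62° to +58.22° is +129.84°.
Midpoint longitude = -71.62° + (+129.84°)/2 = -71.62° + 64.92° = -6.70°.

-6.70°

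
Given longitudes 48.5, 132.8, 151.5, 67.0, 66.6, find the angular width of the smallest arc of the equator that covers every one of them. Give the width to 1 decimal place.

Sort the longitudes: +48.5°, +66.6°, +67.0°, +132.8°, +151.5°.
Eastward gaps between consecutive values (wrapping around): 18.1°, 0.4°, 65.8°, 18.7°, 257.0°.
Largest gap = 257.0° ⇒ minimal covering band is its complement: 360° − 257.0° = 103.0°.
Band runs from +48.5° eastward to +151.5°.

103.0°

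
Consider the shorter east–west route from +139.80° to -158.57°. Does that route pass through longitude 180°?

Naïve |-158.57 − 139.80| = 298.37° > 180°, so the shorter arc goes the other way round — across 180°.
Signed shortest Δλ = ((-158.57 − 139.80 + 180) mod 360) − 180 = 61.63°.
Going east by 61.63° from +139.80° passes through 180° before reaching -158.57°.

Yes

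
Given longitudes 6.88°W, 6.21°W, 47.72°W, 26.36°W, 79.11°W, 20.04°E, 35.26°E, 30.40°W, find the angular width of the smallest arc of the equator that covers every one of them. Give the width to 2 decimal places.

114.37°

Sort the longitudes: -79.11°, -47.72°, -30.40°, -26.36°, -6.88°, -6.21°, +20.04°, +35.26°.
Eastward gaps between consecutive values (wrapping around): 31.39°, 17.32°, 4.04°, 19.48°, 0.67°, 26.25°, 15.22°, 245.63°.
Largest gap = 245.63° ⇒ minimal covering band is its complement: 360° − 245.63° = 114.37°.
Band runs from -79.11° eastward to +35.26°.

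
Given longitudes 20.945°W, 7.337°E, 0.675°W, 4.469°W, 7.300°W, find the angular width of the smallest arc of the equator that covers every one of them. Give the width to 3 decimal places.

28.282°

Sort the longitudes: -20.945°, -7.300°, -4.469°, -0.675°, +7.337°.
Eastward gaps between consecutive values (wrapping around): 13.645°, 2.831°, 3.794°, 8.012°, 331.718°.
Largest gap = 331.718° ⇒ minimal covering band is its complement: 360° − 331.718° = 28.282°.
Band runs from -20.945° eastward to +7.337°.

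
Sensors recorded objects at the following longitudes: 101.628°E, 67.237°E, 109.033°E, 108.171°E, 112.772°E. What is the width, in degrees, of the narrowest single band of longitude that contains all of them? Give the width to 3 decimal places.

Sort the longitudes: +67.237°, +101.628°, +108.171°, +109.033°, +112.772°.
Eastward gaps between consecutive values (wrapping around): 34.391°, 6.543°, 0.862°, 3.739°, 314.465°.
Largest gap = 314.465° ⇒ minimal covering band is its complement: 360° − 314.465° = 45.535°.
Band runs from +67.237° eastward to +112.772°.

45.535°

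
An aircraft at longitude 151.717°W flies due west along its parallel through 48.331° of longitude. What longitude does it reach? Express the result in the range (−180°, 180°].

Start at -151.717°; shift −48.331° → -200.048°.
-200.048° lies outside (−180°, 180°]; add 360° → +159.952°.

159.952°E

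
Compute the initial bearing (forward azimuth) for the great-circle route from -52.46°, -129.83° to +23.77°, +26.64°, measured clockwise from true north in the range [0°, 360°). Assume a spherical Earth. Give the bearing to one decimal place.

Δλ = 26.64 − -129.83 = 156.47°.
θ = atan2( sin Δλ · cos φ₂ , cos φ₁ · sin φ₂ − sin φ₁ · cos φ₂ · cos Δλ )
  = atan2(0.36536, -0.41973) = 138.962° → normalised to [0°, 360°): 138.962°.

139.0°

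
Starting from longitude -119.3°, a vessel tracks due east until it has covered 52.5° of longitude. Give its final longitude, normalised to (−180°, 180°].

-66.8°

Start at -119.3°; shift +52.5° → -66.8°.
-66.8° already lies in (−180°, 180°].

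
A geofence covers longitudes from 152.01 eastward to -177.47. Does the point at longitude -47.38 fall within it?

No

Band width going east from +152.01° to -177.47°: ((-177.47 − 152.01) mod 360) = 30.52°.
Offset of -47.38° east of the west edge: ((-47.38 − 152.01) mod 360) = 160.61°.
160.61° > 30.52° ⇒ outside.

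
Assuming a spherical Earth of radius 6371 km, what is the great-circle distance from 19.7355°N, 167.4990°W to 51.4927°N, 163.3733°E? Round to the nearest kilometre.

Δλ = 163.3733 − -167.4990 = 330.8723°; wrapped into (−180°, 180°]: -29.1277°.
Δφ = 51.4927 − 19.7355 = 31.7572°.
a = sin²(Δφ/2) + cos φ₁ · cos φ₂ · sin²(Δλ/2) = 0.111913.
c = 2·atan2(√a, √(1−a)) = 0.68222 rad → d = 6371·c ≈ 4346.44 km.

4346 km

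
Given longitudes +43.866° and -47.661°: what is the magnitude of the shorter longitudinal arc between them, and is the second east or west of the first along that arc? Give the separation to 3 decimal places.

91.527° west

Raw difference: -47.661 − 43.866 = -91.527°.
Normalise into (−180°, 180°]: -91.527° stays -91.527°.
Negative ⇒ the second point lies to the west; separation 91.527°.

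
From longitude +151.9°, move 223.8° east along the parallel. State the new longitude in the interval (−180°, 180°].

+15.7°

Start at +151.9°; shift +223.8° → +375.7°.
+375.7° lies outside (−180°, 180°]; subtract 360° → +15.7°.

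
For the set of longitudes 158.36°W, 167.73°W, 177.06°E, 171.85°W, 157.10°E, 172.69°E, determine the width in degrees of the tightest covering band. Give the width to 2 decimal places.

44.54°

Sort the longitudes: -171.85°, -167.73°, -158.36°, +157.10°, +172.69°, +177.06°.
Eastward gaps between consecutive values (wrapping around): 4.12°, 9.37°, 315.46°, 15.59°, 4.37°, 11.09°.
Largest gap = 315.46° ⇒ minimal covering band is its complement: 360° − 315.46° = 44.54°.
Band runs from +157.10° eastward to -158.36°, crossing the antimeridian.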